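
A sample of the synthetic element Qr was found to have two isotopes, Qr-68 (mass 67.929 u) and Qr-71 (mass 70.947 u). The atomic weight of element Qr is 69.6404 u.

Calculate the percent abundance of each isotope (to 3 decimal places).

Qr-68: 43.294%, Qr-71: 56.706%

Let x be the fractional abundance of Qr-68; then Qr-71 has abundance 1 − x.
67.929·x + 70.947·(1 − x) = 69.6404
(67.929 − 70.947)·x = 69.6404 − 70.947
x = -1.3066 / -3.018 = 0.43294 → 43.294% Qr-68, 56.706% Qr-71.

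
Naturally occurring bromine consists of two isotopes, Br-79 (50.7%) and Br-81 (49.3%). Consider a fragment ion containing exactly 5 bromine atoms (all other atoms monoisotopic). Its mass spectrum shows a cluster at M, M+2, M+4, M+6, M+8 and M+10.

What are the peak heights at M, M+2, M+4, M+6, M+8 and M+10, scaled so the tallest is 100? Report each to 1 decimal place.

The 5 Br atoms are independent, so intensities follow the terms of (0.507 + 0.493)^5.
P(M) = 0.507^5 = 0.033500
P(M+2) = 5 × 0.507^4 × 0.493^1 = 0.162873
P(M+4) = 10 × 0.507^3 × 0.493^2 = 0.316751
P(M+6) = 10 × 0.507^2 × 0.493^3 = 0.308004
P(M+8) = 5 × 0.507^1 × 0.493^4 = 0.149750
P(M+10) = 0.493^5 = 0.029123
The M+4 peak is largest (0.316751); scaling to 100 gives 10.6 : 51.4 : 100.0 : 97.2 : 47.3 : 9.2.

10.6 : 51.4 : 100.0 : 97.2 : 47.3 : 9.2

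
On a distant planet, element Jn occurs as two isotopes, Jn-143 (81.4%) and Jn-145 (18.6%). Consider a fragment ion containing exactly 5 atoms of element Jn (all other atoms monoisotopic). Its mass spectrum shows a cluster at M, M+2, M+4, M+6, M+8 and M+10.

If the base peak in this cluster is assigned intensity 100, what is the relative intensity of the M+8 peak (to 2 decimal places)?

1.19

Binomial terms of (0.814 + 0.186)^5: M 0.3574, M+2 0.4083, M+4 0.1866, M+6 0.0426, M+8 0.0049, M+10 0.0002 → M+2 is the base peak.
P(M+2) = C(5,1) × 0.814^4 × 0.186^1 = 5 × 0.43903346 × 0.1860 = 0.408301 (base)
P(M+8) = C(5,4) × 0.814^1 × 0.186^4 = 5 × 0.8140 × 0.00119688 = 0.004871
Relative intensity = 0.004871 / 0.408301 × 100 = 1.19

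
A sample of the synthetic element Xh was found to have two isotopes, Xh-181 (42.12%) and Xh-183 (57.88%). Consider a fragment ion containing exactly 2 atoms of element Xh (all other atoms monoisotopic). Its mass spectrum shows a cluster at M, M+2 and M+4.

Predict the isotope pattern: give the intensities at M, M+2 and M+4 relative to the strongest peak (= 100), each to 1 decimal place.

36.4 : 100.0 : 68.7

Expanding (0.4212 + 0.5788)^2:
P(M) = 0.4212^2 = 0.177409
P(M+2) = 2 × 0.4212^1 × 0.5788^1 = 0.487581
P(M+4) = 0.5788^2 = 0.335009
The M+2 peak is largest (0.487581); scaling to 100 gives 36.4 : 100.0 : 68.7.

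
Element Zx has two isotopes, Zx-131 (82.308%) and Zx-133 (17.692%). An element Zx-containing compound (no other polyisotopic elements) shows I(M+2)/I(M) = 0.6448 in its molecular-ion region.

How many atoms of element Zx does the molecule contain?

The M+2/M ratio from n Zx atoms is n · q/p = n · 0.17692/0.82308.
n = 0.6448 × 0.82308/0.17692 = 3.00 ≈ 3

3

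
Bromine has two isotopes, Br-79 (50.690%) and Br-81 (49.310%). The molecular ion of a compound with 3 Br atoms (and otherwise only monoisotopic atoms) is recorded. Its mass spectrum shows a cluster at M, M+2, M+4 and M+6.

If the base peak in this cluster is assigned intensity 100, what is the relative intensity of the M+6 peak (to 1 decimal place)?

Term probabilities: M 0.1302, M+2 0.3801, M+4 0.3698, M+6 0.1199. Base peak = M+2.
P(M+2) = C(3,1) × 0.50690^2 × 0.49310^1 = 3 × 0.25694761 × 0.4931 = 0.380103 (base)
P(M+6) = C(3,3) × 0.50690^0 × 0.49310^3 = 1 × 1.0000 × 0.11989609 = 0.119896
Relative intensity = 0.119896 / 0.380103 × 100 = 31.5

31.5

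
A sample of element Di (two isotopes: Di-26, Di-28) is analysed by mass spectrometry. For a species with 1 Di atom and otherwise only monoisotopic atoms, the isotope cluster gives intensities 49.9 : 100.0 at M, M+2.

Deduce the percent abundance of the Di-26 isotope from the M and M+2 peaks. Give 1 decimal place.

Let p = fractional abundance of Di-26. I(M+2)/I(M) = [C(1,1)·p^0·(1−p)] / p^1 = 1·(1−p)/p = 100.0/49.9 = 2.0040
(1−p)/p = 2.0040/1 = 2.0040  ⇒  p = 1/(1 + 2.0040) = 0.3329
Di-26: 33.3%, Di-28: 66.7%.

33.3%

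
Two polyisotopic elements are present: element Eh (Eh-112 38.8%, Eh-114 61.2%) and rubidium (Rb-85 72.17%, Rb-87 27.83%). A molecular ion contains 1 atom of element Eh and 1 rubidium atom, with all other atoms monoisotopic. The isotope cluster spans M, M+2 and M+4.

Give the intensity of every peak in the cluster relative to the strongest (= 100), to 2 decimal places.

Element Eh pattern (n=1): 0.3880 : 0.6120
Rubidium pattern (n=1): 0.7217 : 0.2783
Convolve the two distributions (both contribute in 2-u steps):
  M: 0.3880×0.7217 = 0.280020
  M+2: 0.3880×0.2783 + 0.6120×0.7217 = 0.549661
  M+4: 0.6120×0.2783 = 0.170320
Scale to base peak (0.549661) = 100: 50.94 : 100.00 : 30.99

50.94 : 100.00 : 30.99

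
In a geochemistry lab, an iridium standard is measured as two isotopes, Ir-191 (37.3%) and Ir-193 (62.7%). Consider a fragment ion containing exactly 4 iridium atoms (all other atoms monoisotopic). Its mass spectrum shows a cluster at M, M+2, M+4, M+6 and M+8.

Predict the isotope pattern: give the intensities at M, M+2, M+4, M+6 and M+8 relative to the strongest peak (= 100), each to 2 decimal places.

5.26 : 35.39 : 89.23 : 100.00 : 42.02

The 4 Ir atoms are independent, so intensities follow the terms of (0.373 + 0.627)^4.
P(M) = 0.373^4 = 0.019357
P(M+2) = 4 × 0.373^3 × 0.627^1 = 0.130153
P(M+4) = 6 × 0.373^2 × 0.627^2 = 0.328174
P(M+6) = 4 × 0.373^1 × 0.627^3 = 0.367766
P(M+8) = 0.627^4 = 0.154550
The M+6 peak is largest (0.367766); scaling to 100 gives 5.26 : 35.39 : 89.23 : 100.00 : 42.02.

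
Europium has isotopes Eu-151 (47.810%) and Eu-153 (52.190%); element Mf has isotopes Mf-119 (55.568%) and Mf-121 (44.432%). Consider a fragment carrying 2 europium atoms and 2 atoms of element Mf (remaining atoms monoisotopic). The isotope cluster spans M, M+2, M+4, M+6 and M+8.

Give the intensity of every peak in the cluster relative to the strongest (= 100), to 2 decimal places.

18.79 : 71.07 : 100.00 : 62.03 : 14.31

Europium pattern (n=2): 0.22857961 : 0.49904078 : 0.27237961
Element Mf pattern (n=2): 0.30878026 : 0.49379948 : 0.19742026
Convolve the two distributions (both contribute in 2-u steps):
  M: 0.22857961×0.30878026 = 0.070581
  M+2: 0.22857961×0.49379948 + 0.49904078×0.30878026 = 0.266966
  M+4: 0.22857961×0.19742026 + 0.49904078×0.49379948 + 0.27237961×0.30878026 = 0.375658
  M+6: 0.49904078×0.19742026 + 0.27237961×0.49379948 = 0.233022
  M+8: 0.27237961×0.19742026 = 0.053773
Scale to base peak (0.375658) = 100: 18.79 : 71.07 : 100.00 : 62.03 : 14.31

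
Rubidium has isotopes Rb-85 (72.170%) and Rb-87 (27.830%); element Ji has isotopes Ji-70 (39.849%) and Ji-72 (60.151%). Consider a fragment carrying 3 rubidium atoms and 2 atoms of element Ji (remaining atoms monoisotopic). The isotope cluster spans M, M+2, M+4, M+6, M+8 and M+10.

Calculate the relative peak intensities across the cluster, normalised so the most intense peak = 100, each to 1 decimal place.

Rubidium pattern (n=3): 0.37589809 : 0.43485841 : 0.16768892 : 0.02155458
Element Ji pattern (n=2): 0.15879428 : 0.47939144 : 0.36181428
Convolve the two distributions (both contribute in 2-u steps):
  M: 0.37589809×0.15879428 = 0.059690
  M+2: 0.37589809×0.47939144 + 0.43485841×0.15879428 = 0.249255
  M+4: 0.37589809×0.36181428 + 0.43485841×0.47939144 + 0.16768892×0.15879428 = 0.371101
  M+6: 0.43485841×0.36181428 + 0.16768892×0.47939144 + 0.02155458×0.15879428 = 0.241149
  M+8: 0.16768892×0.36181428 + 0.02155458×0.47939144 = 0.071005
  M+10: 0.02155458×0.36181428 = 0.007799
Scale to base peak (0.371101) = 100: 16.1 : 67.2 : 100.0 : 65.0 : 19.1 : 2.1

16.1 : 67.2 : 100.0 : 65.0 : 19.1 : 2.1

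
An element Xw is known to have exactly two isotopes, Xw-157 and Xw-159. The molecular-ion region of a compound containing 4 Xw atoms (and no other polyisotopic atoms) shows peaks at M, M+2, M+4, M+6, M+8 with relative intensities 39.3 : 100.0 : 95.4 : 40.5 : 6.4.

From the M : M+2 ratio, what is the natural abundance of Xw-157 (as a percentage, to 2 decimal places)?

61.12%

Let p = fractional abundance of Xw-157. I(M+2)/I(M) = [C(4,1)·p^3·(1−p)] / p^4 = 4·(1−p)/p = 100.0/39.3 = 2.5445
(1−p)/p = 2.5445/4 = 0.6361  ⇒  p = 1/(1 + 0.6361) = 0.6112
Xw-157: 61.12%, Xw-159: 38.88%.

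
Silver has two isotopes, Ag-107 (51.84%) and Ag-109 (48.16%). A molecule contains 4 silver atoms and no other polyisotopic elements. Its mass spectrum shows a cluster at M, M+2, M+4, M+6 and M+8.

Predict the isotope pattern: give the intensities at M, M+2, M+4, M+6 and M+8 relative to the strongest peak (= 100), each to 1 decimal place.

The 4 Ag atoms are independent, so intensities follow the terms of (0.5184 + 0.4816)^4.
P(M) = 0.5184^4 = 0.072220
P(M+2) = 4 × 0.5184^3 × 0.4816^1 = 0.268375
P(M+4) = 6 × 0.5184^2 × 0.4816^2 = 0.373985
P(M+6) = 4 × 0.5184^1 × 0.4816^3 = 0.231624
P(M+8) = 0.4816^4 = 0.053795
The M+4 peak is largest (0.373985); scaling to 100 gives 19.3 : 71.8 : 100.0 : 61.9 : 14.4.

19.3 : 71.8 : 100.0 : 61.9 : 14.4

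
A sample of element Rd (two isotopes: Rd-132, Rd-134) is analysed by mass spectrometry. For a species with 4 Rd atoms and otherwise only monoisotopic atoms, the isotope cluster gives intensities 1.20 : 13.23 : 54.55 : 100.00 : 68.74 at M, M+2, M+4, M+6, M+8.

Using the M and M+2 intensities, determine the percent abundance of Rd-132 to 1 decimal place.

26.6%

Let p = fractional abundance of Rd-132. I(M+2)/I(M) = [C(4,1)·p^3·(1−p)] / p^4 = 4·(1−p)/p = 13.23/1.20 = 11.0250
(1−p)/p = 11.0250/4 = 2.7563  ⇒  p = 1/(1 + 2.7563) = 0.2662
Rd-132: 26.6%, Rd-134: 73.4%.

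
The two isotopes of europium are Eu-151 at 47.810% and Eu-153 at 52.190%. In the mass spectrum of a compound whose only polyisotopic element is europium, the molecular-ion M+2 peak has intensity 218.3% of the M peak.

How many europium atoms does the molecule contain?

The M+2/M ratio from n Eu atoms is n · q/p = n · 0.52190/0.47810.
n = 2.183 × 0.47810/0.52190 = 2.00 ≈ 2

2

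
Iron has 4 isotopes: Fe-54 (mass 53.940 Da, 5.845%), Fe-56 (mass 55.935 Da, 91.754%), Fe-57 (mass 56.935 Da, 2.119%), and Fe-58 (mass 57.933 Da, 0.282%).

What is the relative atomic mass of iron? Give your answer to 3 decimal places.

Ar = Σ fᵢ·mᵢ = 0.05845 × 53.940 + 0.91754 × 55.935 + 0.02119 × 56.935 + 0.00282 × 57.933
= 3.1528 + 51.3226 + 1.2065 + 0.1634 = 55.8453 Da

55.845 Da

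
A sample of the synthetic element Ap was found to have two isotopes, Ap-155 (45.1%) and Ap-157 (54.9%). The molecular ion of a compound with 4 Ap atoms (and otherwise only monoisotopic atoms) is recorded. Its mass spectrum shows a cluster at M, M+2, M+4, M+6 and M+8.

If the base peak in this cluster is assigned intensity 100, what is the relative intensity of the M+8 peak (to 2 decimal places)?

Term probabilities: M 0.0414, M+2 0.2014, M+4 0.3678, M+6 0.2985, M+8 0.0908. Base peak = M+4.
P(M+4) = C(4,2) × 0.451^2 × 0.549^2 = 6 × 0.203401 × 0.301401 = 0.367832 (base)
P(M+8) = C(4,4) × 0.451^0 × 0.549^4 = 1 × 1.0000 × 0.09084256 = 0.090843
Relative intensity = 0.090843 / 0.367832 × 100 = 24.70

24.70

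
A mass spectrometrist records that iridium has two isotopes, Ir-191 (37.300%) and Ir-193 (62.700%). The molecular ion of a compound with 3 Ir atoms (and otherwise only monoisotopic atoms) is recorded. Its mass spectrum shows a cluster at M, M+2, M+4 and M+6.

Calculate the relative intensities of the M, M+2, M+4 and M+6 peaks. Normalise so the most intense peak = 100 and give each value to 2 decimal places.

The 3 Ir atoms are independent, so intensities follow the terms of (0.37300 + 0.62700)^3.
P(M) = 0.37300^3 = 0.051895
P(M+2) = 3 × 0.37300^2 × 0.62700^1 = 0.261702
P(M+4) = 3 × 0.37300^1 × 0.62700^2 = 0.439911
P(M+6) = 0.62700^3 = 0.246492
The M+4 peak is largest (0.439911); scaling to 100 gives 11.80 : 59.49 : 100.00 : 56.03.

11.80 : 59.49 : 100.00 : 56.03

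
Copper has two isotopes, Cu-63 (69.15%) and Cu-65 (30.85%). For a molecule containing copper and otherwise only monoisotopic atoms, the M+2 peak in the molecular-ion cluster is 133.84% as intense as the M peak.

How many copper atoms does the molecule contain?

3

For n independent Cu atoms, I(M+2)/I(M) = n · (abundance Cu-65) / (abundance Cu-63) = n · 0.3085/0.6915.
n = 1.3384 × 0.6915/0.3085 = 3.00 ≈ 3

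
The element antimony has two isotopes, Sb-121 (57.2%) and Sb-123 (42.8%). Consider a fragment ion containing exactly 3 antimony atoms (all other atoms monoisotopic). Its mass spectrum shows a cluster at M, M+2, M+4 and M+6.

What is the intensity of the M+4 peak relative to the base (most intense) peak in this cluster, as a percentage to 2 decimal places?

(0.572 + 0.428)^3 gives M 0.1871, M+2 0.4201, M+4 0.3143, M+6 0.0784; the largest is M+2.
P(M+2) = C(3,1) × 0.572^2 × 0.428^1 = 3 × 0.327184 × 0.4280 = 0.420104 (base)
P(M+4) = C(3,2) × 0.572^1 × 0.428^2 = 3 × 0.5720 × 0.183184 = 0.314344
Relative intensity = 0.314344 / 0.420104 × 100 = 74.83

74.83%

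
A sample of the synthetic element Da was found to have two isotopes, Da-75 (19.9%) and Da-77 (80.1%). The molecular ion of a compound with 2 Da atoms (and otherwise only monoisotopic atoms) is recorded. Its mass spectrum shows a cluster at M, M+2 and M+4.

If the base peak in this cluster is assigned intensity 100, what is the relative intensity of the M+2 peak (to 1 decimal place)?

Binomial terms of (0.199 + 0.801)^2: M 0.0396, M+2 0.3188, M+4 0.6416 → M+4 is the base peak.
P(M+4) = C(2,2) × 0.199^0 × 0.801^2 = 1 × 1.0000 × 0.641601 = 0.641601 (base)
P(M+2) = C(2,1) × 0.199^1 × 0.801^1 = 2 × 0.1990 × 0.8010 = 0.318798
Relative intensity = 0.318798 / 0.641601 × 100 = 49.7

49.7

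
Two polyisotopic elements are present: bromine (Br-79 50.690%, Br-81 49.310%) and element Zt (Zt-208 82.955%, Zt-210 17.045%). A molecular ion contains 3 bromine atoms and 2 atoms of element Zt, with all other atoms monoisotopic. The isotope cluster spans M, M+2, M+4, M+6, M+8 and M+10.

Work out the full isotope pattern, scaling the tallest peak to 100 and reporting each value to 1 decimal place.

Bromine pattern (n=3): 0.13024674 : 0.3801026 : 0.36975457 : 0.11989609
Element Zt pattern (n=2): 0.6881532 : 0.2827936 : 0.0290532
Convolve the two distributions (both contribute in 2-u steps):
  M: 0.13024674×0.6881532 = 0.089630
  M+2: 0.13024674×0.2827936 + 0.3801026×0.6881532 = 0.298402
  M+4: 0.13024674×0.0290532 + 0.3801026×0.2827936 + 0.36975457×0.6881532 = 0.365722
  M+6: 0.3801026×0.0290532 + 0.36975457×0.2827936 + 0.11989609×0.6881532 = 0.198114
  M+8: 0.36975457×0.0290532 + 0.11989609×0.2827936 = 0.044648
  M+10: 0.11989609×0.0290532 = 0.003483
Scale to base peak (0.365722) = 100: 24.5 : 81.6 : 100.0 : 54.2 : 12.2 : 1.0

24.5 : 81.6 : 100.0 : 54.2 : 12.2 : 1.0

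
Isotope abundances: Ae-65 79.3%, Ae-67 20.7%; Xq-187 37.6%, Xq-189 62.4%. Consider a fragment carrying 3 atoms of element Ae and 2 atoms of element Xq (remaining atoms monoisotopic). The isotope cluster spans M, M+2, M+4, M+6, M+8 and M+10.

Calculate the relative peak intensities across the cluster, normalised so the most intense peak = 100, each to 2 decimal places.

17.99 : 73.81 : 100.00 : 51.33 : 11.19 : 0.88

Element Ae pattern (n=3): 0.49867726 : 0.39051523 : 0.10193777 : 0.00886974
Element Xq pattern (n=2): 0.141376 : 0.469248 : 0.389376
Convolve the two distributions (both contribute in 2-u steps):
  M: 0.49867726×0.141376 = 0.070501
  M+2: 0.49867726×0.469248 + 0.39051523×0.141376 = 0.289213
  M+4: 0.49867726×0.389376 + 0.39051523×0.469248 + 0.10193777×0.141376 = 0.391833
  M+6: 0.39051523×0.389376 + 0.10193777×0.469248 + 0.00886974×0.141376 = 0.201145
  M+8: 0.10193777×0.389376 + 0.00886974×0.469248 = 0.043854
  M+10: 0.00886974×0.389376 = 0.003454
Scale to base peak (0.391833) = 100: 17.99 : 73.81 : 100.00 : 51.33 : 11.19 : 0.88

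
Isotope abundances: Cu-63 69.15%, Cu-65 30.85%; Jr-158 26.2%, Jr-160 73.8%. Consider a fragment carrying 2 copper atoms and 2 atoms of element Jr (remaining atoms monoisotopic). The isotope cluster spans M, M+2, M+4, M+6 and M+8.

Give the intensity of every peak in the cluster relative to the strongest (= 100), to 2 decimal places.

7.60 : 49.59 : 100.00 : 62.32 : 12.00

Copper pattern (n=2): 0.47817225 : 0.4266555 : 0.09517225
Element Jr pattern (n=2): 0.068644 : 0.386712 : 0.544644
Convolve the two distributions (both contribute in 2-u steps):
  M: 0.47817225×0.068644 = 0.032824
  M+2: 0.47817225×0.386712 + 0.4266555×0.068644 = 0.214202
  M+4: 0.47817225×0.544644 + 0.4266555×0.386712 + 0.09517225×0.068644 = 0.431959
  M+6: 0.4266555×0.544644 + 0.09517225×0.386712 = 0.269180
  M+8: 0.09517225×0.544644 = 0.051835
Scale to base peak (0.431959) = 100: 7.60 : 49.59 : 100.00 : 62.32 : 12.00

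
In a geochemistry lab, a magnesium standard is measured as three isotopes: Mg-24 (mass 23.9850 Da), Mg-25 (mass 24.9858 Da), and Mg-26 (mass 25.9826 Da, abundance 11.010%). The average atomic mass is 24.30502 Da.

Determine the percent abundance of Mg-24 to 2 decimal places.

78.99%

Let x and y be the fractions of Mg-24 and Mg-25. Then x + y = 1 − 0.11010 = 0.88990 and 23.9850x + 24.9858y = 24.30502 − 0.11010×25.9826 = 21.44433574.
Substituting: 23.9850x + 24.9858(0.88990 − x) = 21.44433574
(23.9850 − 24.9858)x = -0.79052768  ⇒  x = 0.78990, y = 0.10000
Mg-24: 78.99%, Mg-25: 10.00%.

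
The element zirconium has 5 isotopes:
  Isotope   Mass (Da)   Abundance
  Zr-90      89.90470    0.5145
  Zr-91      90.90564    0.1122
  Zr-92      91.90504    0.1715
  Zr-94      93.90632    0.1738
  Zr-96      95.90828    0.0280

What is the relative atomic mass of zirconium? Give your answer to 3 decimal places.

91.224 Da

The abundance-weighted mean is 0.5145 × 89.90470 + 0.1122 × 90.90564 + 0.1715 × 91.90504 + 0.1738 × 93.90632 + 0.0280 × 95.90828
= 46.255968 + 10.199613 + 15.761714 + 16.320918 + 2.685432 = 91.223645 Da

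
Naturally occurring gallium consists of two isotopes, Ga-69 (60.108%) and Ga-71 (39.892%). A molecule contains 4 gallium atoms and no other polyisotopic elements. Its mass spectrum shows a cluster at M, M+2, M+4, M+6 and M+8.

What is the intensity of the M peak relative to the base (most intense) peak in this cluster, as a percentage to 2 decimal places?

37.67%

Binomial terms of (0.60108 + 0.39892)^4: M 0.1305, M+2 0.3465, M+4 0.3450, M+6 0.1526, M+8 0.0253 → M+2 is the base peak.
P(M+2) = C(4,1) × 0.60108^3 × 0.39892^1 = 4 × 0.2171685 × 0.39892 = 0.346531 (base)
P(M) = C(4,0) × 0.60108^4 × 0.39892^0 = 1 × 0.13053564 × 1.0000 = 0.130536
Relative intensity = 0.130536 / 0.346531 × 100 = 37.67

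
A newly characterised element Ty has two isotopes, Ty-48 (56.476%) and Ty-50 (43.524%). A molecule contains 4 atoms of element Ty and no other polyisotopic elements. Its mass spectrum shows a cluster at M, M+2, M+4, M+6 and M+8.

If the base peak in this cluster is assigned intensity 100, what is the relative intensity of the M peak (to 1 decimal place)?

28.1

Term probabilities: M 0.1017, M+2 0.3136, M+4 0.3625, M+6 0.1863, M+8 0.0359. Base peak = M+4.
P(M+4) = C(4,2) × 0.56476^2 × 0.43524^2 = 6 × 0.31895386 × 0.18943386 = 0.362524 (base)
P(M) = C(4,0) × 0.56476^4 × 0.43524^0 = 1 × 0.10173156 × 1.0000 = 0.101732
Relative intensity = 0.101732 / 0.362524 × 100 = 28.1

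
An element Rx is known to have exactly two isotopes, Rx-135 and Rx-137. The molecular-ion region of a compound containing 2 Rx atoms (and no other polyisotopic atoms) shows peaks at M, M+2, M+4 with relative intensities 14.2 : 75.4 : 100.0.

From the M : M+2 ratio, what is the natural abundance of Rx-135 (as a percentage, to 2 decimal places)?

27.36%

If p is the fraction of Rx that is Rx-135, then I(M+2)/I(M) = [C(2,1)·p^1·(1−p)] / p^2 = 2·(1−p)/p = 75.4/14.2 = 5.3099
(1−p)/p = 5.3099/2 = 2.6549  ⇒  p = 1/(1 + 2.6549) = 0.2736
Rx-135: 27.36%, Rx-137: 72.64%.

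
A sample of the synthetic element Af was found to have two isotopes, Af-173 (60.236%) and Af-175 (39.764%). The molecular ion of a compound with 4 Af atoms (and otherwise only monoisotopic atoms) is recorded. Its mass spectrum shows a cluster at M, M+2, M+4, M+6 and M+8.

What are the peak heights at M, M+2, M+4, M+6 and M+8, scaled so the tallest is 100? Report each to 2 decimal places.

37.87 : 100.00 : 99.02 : 43.58 : 7.19

The 4 Af atoms are independent, so intensities follow the terms of (0.60236 + 0.39764)^4.
P(M) = 0.60236^4 = 0.131651
P(M+2) = 4 × 0.60236^3 × 0.39764^1 = 0.347631
P(M+4) = 6 × 0.60236^2 × 0.39764^2 = 0.344226
P(M+6) = 4 × 0.60236^1 × 0.39764^3 = 0.151491
P(M+8) = 0.39764^4 = 0.025001
The M+2 peak is largest (0.347631); scaling to 100 gives 37.87 : 100.00 : 99.02 : 43.58 : 7.19.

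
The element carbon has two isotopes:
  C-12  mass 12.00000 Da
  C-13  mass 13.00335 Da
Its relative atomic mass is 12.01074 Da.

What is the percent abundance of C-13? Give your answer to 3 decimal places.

With x = fraction of C-12 (so C-13 is 1 − x):
12.00000·x + 13.00335·(1 − x) = 12.01074
(12.00000 − 13.00335)·x = 12.01074 − 13.00335
x = -0.99261 / -1.00335 = 0.98930 → 98.930% C-12, 1.070% C-13.

1.070%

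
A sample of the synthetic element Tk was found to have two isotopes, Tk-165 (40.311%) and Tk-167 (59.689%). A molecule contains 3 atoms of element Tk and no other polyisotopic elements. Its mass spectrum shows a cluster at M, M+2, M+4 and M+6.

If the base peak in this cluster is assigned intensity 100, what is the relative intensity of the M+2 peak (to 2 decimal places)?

Term probabilities: M 0.0655, M+2 0.2910, M+4 0.4309, M+6 0.2127. Base peak = M+4.
P(M+4) = C(3,2) × 0.40311^1 × 0.59689^2 = 3 × 0.40311 × 0.35627767 = 0.430857 (base)
P(M+2) = C(3,1) × 0.40311^2 × 0.59689^1 = 3 × 0.16249767 × 0.59689 = 0.290980
Relative intensity = 0.290980 / 0.430857 × 100 = 67.54

67.54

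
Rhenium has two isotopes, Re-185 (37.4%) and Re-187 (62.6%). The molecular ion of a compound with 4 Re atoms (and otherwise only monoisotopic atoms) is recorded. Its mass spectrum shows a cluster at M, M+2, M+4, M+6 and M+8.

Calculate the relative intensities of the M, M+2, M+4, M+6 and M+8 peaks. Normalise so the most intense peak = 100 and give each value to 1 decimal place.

5.3 : 35.7 : 89.6 : 100.0 : 41.8

Each Re atom is independently Re-185 (p = 0.374) or Re-187 (q = 0.626); the cluster is the binomial expansion (p + q)^4.
P(M) = 0.374^4 = 0.019565
P(M+2) = 4 × 0.374^3 × 0.626^1 = 0.130993
P(M+4) = 6 × 0.374^2 × 0.626^2 = 0.328884
P(M+6) = 4 × 0.374^1 × 0.626^3 = 0.366990
P(M+8) = 0.626^4 = 0.153567
The M+6 peak is largest (0.366990); scaling to 100 gives 5.3 : 35.7 : 89.6 : 100.0 : 41.8.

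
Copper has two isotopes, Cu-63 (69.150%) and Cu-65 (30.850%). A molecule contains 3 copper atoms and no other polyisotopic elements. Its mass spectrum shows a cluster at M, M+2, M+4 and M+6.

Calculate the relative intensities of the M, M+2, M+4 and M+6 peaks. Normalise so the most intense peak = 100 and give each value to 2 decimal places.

The 3 Cu atoms are independent, so intensities follow the terms of (0.69150 + 0.30850)^3.
P(M) = 0.69150^3 = 0.330656
P(M+2) = 3 × 0.69150^2 × 0.30850^1 = 0.442548
P(M+4) = 3 × 0.69150^1 × 0.30850^2 = 0.197435
P(M+6) = 0.30850^3 = 0.029361
The M+2 peak is largest (0.442548); scaling to 100 gives 74.72 : 100.00 : 44.61 : 6.63.

74.72 : 100.00 : 44.61 : 6.63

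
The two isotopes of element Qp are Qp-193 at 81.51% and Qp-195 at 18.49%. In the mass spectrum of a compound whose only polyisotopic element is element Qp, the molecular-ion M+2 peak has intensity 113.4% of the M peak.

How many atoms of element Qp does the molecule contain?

5

The M+2/M ratio from n Qp atoms is n · q/p = n · 0.1849/0.8151.
n = 1.134 × 0.8151/0.1849 = 5.00 ≈ 5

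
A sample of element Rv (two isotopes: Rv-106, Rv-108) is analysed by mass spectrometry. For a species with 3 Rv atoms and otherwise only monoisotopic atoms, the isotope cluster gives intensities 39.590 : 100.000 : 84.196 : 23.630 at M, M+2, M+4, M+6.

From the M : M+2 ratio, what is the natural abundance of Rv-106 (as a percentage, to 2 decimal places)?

Write p for the Rv-106 fraction. I(M+2)/I(M) = [C(3,1)·p^2·(1−p)] / p^3 = 3·(1−p)/p = 100.000/39.590 = 2.5259
(1−p)/p = 2.5259/3 = 0.8420  ⇒  p = 1/(1 + 0.8420) = 0.5429
Rv-106: 54.29%, Rv-108: 45.71%.

54.29%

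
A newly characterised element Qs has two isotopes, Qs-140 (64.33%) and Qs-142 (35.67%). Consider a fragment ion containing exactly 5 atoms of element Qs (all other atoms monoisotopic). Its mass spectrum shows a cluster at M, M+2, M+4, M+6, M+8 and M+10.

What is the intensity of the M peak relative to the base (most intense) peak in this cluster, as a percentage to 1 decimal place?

Term probabilities: M 0.1102, M+2 0.3054, M+4 0.3387, M+6 0.1878, M+8 0.0521, M+10 0.0058. Base peak = M+4.
P(M+4) = C(5,2) × 0.6433^3 × 0.3567^2 = 10 × 0.26621998 × 0.12723489 = 0.338725 (base)
P(M) = C(5,0) × 0.6433^5 × 0.3567^0 = 1 × 0.11017112 × 1.0000 = 0.110171
Relative intensity = 0.110171 / 0.338725 × 100 = 32.5

32.5%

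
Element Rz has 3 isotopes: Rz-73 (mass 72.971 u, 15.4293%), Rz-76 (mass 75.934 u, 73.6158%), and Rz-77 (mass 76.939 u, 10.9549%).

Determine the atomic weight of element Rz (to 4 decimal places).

75.5869 u

Average mass = Σ (abundance × isotope mass) = 0.154293 × 72.971 + 0.736158 × 75.934 + 0.109549 × 76.939
= 11.25891 + 55.89942 + 8.42859 = 75.58692 u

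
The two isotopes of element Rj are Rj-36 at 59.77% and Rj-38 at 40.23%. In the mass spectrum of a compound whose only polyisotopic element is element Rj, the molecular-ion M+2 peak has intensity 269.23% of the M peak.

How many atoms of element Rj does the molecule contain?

For n independent Rj atoms, I(M+2)/I(M) = n · (abundance Rj-38) / (abundance Rj-36) = n · 0.4023/0.5977.
n = 2.6923 × 0.5977/0.4023 = 4.00 ≈ 4

4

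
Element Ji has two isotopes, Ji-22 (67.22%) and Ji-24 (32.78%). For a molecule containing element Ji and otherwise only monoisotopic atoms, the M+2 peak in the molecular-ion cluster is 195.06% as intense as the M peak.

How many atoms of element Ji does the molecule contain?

4

The M+2/M ratio from n Ji atoms is n · q/p = n · 0.3278/0.6722.
n = 1.9506 × 0.6722/0.3278 = 4.00 ≈ 4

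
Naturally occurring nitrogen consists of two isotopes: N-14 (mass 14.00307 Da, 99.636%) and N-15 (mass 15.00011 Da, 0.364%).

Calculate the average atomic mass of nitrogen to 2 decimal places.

14.01 Da

The abundance-weighted mean is 0.99636 × 14.00307 + 0.00364 × 15.00011
= 13.952099 + 0.054600 = 14.006699 Da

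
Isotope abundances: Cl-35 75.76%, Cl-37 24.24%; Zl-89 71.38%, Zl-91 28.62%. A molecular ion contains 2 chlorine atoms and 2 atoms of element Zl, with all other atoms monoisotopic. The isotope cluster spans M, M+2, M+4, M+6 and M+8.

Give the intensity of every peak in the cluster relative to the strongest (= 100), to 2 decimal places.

Chlorine pattern (n=2): 0.57395776 : 0.36728448 : 0.05875776
Element Zl pattern (n=2): 0.50951044 : 0.40857912 : 0.08191044
Convolve the two distributions (both contribute in 2-u steps):
  M: 0.57395776×0.50951044 = 0.292437
  M+2: 0.57395776×0.40857912 + 0.36728448×0.50951044 = 0.421642
  M+4: 0.57395776×0.08191044 + 0.36728448×0.40857912 + 0.05875776×0.50951044 = 0.227016
  M+6: 0.36728448×0.08191044 + 0.05875776×0.40857912 = 0.054092
  M+8: 0.05875776×0.08191044 = 0.004813
Scale to base peak (0.421642) = 100: 69.36 : 100.00 : 53.84 : 12.83 : 1.14

69.36 : 100.00 : 53.84 : 12.83 : 1.14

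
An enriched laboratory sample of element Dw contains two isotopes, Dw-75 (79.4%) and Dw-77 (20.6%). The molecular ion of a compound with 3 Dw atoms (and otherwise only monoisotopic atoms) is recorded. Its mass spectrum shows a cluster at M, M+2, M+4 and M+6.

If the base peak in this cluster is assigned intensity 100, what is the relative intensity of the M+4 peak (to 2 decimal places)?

Binomial terms of (0.794 + 0.206)^3: M 0.5006, M+2 0.3896, M+4 0.1011, M+6 0.0087 → M is the base peak.
P(M) = C(3,0) × 0.794^3 × 0.206^0 = 1 × 0.50056618 × 1.0000 = 0.500566 (base)
P(M+4) = C(3,2) × 0.794^1 × 0.206^2 = 3 × 0.7940 × 0.042436 = 0.101083
Relative intensity = 0.101083 / 0.500566 × 100 = 20.19

20.19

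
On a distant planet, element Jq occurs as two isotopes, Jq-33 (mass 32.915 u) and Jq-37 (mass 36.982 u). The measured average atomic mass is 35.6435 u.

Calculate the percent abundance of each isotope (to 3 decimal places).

Jq-33: 32.911%, Jq-37: 67.089%

With x = fraction of Jq-33 (so Jq-37 is 1 − x):
32.915·x + 36.982·(1 − x) = 35.6435
(32.915 − 36.982)·x = 35.6435 − 36.982
x = -1.3385 / -4.067 = 0.32911 → 32.911% Jq-33, 67.089% Jq-37.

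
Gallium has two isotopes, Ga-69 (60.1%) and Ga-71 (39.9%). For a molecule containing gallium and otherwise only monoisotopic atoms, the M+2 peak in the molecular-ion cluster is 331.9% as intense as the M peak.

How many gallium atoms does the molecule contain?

5

The M+2/M ratio from n Ga atoms is n · q/p = n · 0.399/0.601.
n = 3.319 × 0.601/0.399 = 5.00 ≈ 5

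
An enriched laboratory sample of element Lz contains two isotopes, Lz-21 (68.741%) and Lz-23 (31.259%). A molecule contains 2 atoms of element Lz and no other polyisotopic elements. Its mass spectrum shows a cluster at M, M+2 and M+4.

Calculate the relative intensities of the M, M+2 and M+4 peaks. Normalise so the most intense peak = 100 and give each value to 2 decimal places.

100.00 : 90.95 : 20.68

The 2 Lz atoms are independent, so intensities follow the terms of (0.68741 + 0.31259)^2.
P(M) = 0.68741^2 = 0.472533
P(M+2) = 2 × 0.68741^1 × 0.31259^1 = 0.429755
P(M+4) = 0.31259^2 = 0.097713
The M peak is largest (0.472533); scaling to 100 gives 100.00 : 90.95 : 20.68.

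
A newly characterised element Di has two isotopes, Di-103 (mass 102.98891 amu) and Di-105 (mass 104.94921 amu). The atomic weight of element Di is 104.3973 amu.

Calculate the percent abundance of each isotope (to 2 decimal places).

Di-103: 28.15%, Di-105: 71.85%

Let x be the fractional abundance of Di-103; then Di-105 has abundance 1 − x.
102.98891·x + 104.94921·(1 − x) = 104.3973
(102.98891 − 104.94921)·x = 104.3973 − 104.94921
x = -0.55191 / -1.96030 = 0.28154 → 28.15% Di-103, 71.85% Di-105.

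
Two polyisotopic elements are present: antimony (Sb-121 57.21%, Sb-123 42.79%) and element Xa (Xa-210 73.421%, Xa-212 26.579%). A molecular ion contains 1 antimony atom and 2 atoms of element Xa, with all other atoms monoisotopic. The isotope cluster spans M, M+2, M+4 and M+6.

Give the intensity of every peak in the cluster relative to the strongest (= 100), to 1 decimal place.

67.9 : 100.0 : 45.7 : 6.7

Antimony pattern (n=1): 0.5721 : 0.4279
Element Xa pattern (n=2): 0.53906432 : 0.39029135 : 0.07064432
Convolve the two distributions (both contribute in 2-u steps):
  M: 0.5721×0.53906432 = 0.308399
  M+2: 0.5721×0.39029135 + 0.4279×0.53906432 = 0.453951
  M+4: 0.5721×0.07064432 + 0.4279×0.39029135 = 0.207421
  M+6: 0.4279×0.07064432 = 0.030229
Scale to base peak (0.453951) = 100: 67.9 : 100.0 : 45.7 : 6.7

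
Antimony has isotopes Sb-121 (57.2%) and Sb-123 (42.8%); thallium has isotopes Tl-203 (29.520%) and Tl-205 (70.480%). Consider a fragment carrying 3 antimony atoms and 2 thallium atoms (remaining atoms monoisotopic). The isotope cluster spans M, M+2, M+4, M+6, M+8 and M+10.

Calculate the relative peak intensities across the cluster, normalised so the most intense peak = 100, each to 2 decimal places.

Antimony pattern (n=3): 0.18714925 : 0.42010426 : 0.31434374 : 0.07840275
Thallium pattern (n=2): 0.08714304 : 0.41611392 : 0.49674304
Convolve the two distributions (both contribute in 2-u steps):
  M: 0.18714925×0.08714304 = 0.016309
  M+2: 0.18714925×0.41611392 + 0.42010426×0.08714304 = 0.114485
  M+4: 0.18714925×0.49674304 + 0.42010426×0.41611392 + 0.31434374×0.08714304 = 0.295169
  M+6: 0.42010426×0.49674304 + 0.31434374×0.41611392 + 0.07840275×0.08714304 = 0.346319
  M+8: 0.31434374×0.49674304 + 0.07840275×0.41611392 = 0.188773
  M+10: 0.07840275×0.49674304 = 0.038946
Scale to base peak (0.346319) = 100: 4.71 : 33.06 : 85.23 : 100.00 : 54.51 : 11.25

4.71 : 33.06 : 85.23 : 100.00 : 54.51 : 11.25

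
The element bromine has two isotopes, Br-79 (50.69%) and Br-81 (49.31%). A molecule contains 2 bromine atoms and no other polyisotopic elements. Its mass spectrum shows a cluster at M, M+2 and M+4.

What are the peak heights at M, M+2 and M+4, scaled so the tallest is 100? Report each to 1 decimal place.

The 2 Br atoms are independent, so intensities follow the terms of (0.5069 + 0.4931)^2.
P(M) = 0.5069^2 = 0.256948
P(M+2) = 2 × 0.5069^1 × 0.4931^1 = 0.499905
P(M+4) = 0.4931^2 = 0.243148
The M+2 peak is largest (0.499905); scaling to 100 gives 51.4 : 100.0 : 48.6.

51.4 : 100.0 : 48.6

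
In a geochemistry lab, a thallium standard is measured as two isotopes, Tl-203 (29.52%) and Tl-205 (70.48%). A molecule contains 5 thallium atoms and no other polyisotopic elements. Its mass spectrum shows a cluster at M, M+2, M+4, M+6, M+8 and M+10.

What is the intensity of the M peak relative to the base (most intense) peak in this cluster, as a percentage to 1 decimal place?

0.6%

Term probabilities: M 0.0022, M+2 0.0268, M+4 0.1278, M+6 0.3051, M+8 0.3642, M+10 0.1739. Base peak = M+8.
P(M+8) = C(5,4) × 0.2952^1 × 0.7048^4 = 5 × 0.2952 × 0.24675365 = 0.364208 (base)
P(M) = C(5,0) × 0.2952^5 × 0.7048^0 = 1 × 0.00224172 × 1.0000 = 0.002242
Relative intensity = 0.002242 / 0.364208 × 100 = 0.6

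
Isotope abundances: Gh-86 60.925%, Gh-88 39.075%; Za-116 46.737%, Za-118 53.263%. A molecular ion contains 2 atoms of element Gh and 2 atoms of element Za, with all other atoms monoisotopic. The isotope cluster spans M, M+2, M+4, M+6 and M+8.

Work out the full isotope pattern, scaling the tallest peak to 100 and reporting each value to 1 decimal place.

Element Gh pattern (n=2): 0.37118556 : 0.47612888 : 0.15268556
Element Za pattern (n=2): 0.21843472 : 0.49787057 : 0.28369472
Convolve the two distributions (both contribute in 2-u steps):
  M: 0.37118556×0.21843472 = 0.081080
  M+2: 0.37118556×0.49787057 + 0.47612888×0.21843472 = 0.288805
  M+4: 0.37118556×0.28369472 + 0.47612888×0.49787057 + 0.15268556×0.21843472 = 0.375706
  M+6: 0.47612888×0.28369472 + 0.15268556×0.49787057 = 0.211093
  M+8: 0.15268556×0.28369472 = 0.043316
Scale to base peak (0.375706) = 100: 21.6 : 76.9 : 100.0 : 56.2 : 11.5

21.6 : 76.9 : 100.0 : 56.2 : 11.5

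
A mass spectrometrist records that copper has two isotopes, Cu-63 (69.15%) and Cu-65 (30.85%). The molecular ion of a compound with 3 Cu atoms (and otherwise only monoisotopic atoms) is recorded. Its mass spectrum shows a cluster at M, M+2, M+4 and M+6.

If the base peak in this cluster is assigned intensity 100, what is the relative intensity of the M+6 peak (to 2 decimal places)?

6.63

Term probabilities: M 0.3307, M+2 0.4425, M+4 0.1974, M+6 0.0294. Base peak = M+2.
P(M+2) = C(3,1) × 0.6915^2 × 0.3085^1 = 3 × 0.47817225 × 0.3085 = 0.442548 (base)
P(M+6) = C(3,3) × 0.6915^0 × 0.3085^3 = 1 × 1.0000 × 0.02936064 = 0.029361
Relative intensity = 0.029361 / 0.442548 × 100 = 6.63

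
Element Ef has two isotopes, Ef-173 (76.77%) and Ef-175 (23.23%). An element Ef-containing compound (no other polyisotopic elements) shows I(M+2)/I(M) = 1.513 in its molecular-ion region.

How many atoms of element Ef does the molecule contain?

The M+2/M ratio from n Ef atoms is n · q/p = n · 0.2323/0.7677.
n = 1.513 × 0.7677/0.2323 = 5.00 ≈ 5

5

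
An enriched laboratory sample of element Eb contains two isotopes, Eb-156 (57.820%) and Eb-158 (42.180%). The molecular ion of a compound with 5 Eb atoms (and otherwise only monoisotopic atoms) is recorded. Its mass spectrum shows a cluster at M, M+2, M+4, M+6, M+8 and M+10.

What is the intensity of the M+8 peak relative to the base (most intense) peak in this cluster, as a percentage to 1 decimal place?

Term probabilities: M 0.0646, M+2 0.2357, M+4 0.3439, M+6 0.2509, M+8 0.0915, M+10 0.0134. Base peak = M+4.
P(M+4) = C(5,2) × 0.57820^3 × 0.42180^2 = 10 × 0.19330107 × 0.17791524 = 0.343912 (base)
P(M+8) = C(5,4) × 0.57820^1 × 0.42180^4 = 5 × 0.5782 × 0.03165383 = 0.091511
Relative intensity = 0.091511 / 0.343912 × 100 = 26.6

26.6%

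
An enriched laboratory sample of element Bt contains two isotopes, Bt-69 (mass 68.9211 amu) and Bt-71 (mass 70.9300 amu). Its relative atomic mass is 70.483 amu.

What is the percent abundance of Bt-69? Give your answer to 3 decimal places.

22.251%

Let x be the fractional abundance of Bt-69; then Bt-71 has abundance 1 − x.
68.9211·x + 70.9300·(1 − x) = 70.483
(68.9211 − 70.9300)·x = 70.483 − 70.9300
x = -0.4470 / -2.0089 = 0.22251 → 22.251% Bt-69, 77.749% Bt-71.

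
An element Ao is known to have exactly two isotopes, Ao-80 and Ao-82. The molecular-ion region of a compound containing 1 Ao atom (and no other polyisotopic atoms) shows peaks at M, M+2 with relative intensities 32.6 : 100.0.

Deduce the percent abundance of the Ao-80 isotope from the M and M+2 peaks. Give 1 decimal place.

Write p for the Ao-80 fraction. I(M+2)/I(M) = [C(1,1)·p^0·(1−p)] / p^1 = 1·(1−p)/p = 100.0/32.6 = 3.0675
(1−p)/p = 3.0675/1 = 3.0675  ⇒  p = 1/(1 + 3.0675) = 0.2459
Ao-80: 24.6%, Ao-82: 75.4%.

24.6%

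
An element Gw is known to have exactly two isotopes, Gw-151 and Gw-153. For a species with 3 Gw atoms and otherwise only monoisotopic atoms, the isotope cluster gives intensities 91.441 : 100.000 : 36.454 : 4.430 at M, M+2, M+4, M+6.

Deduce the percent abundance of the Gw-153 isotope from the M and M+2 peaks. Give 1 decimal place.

26.7%

Let p = fractional abundance of Gw-151. I(M+2)/I(M) = [C(3,1)·p^2·(1−p)] / p^3 = 3·(1−p)/p = 100.000/91.441 = 1.0936
(1−p)/p = 1.0936/3 = 0.3645  ⇒  p = 1/(1 + 0.3645) = 0.7329
Gw-151: 73.3%, Gw-153: 26.7%.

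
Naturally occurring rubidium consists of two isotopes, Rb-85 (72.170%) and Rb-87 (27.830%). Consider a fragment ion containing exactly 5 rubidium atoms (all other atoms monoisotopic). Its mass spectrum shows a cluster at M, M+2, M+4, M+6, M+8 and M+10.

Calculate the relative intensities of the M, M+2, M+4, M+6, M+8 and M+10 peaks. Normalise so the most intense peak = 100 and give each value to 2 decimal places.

51.86 : 100.00 : 77.12 : 29.74 : 5.73 : 0.44

Expanding (0.72170 + 0.27830)^5:
P(M) = 0.72170^5 = 0.195787
P(M+2) = 5 × 0.72170^4 × 0.27830^1 = 0.377494
P(M+4) = 10 × 0.72170^3 × 0.27830^2 = 0.291136
P(M+6) = 10 × 0.72170^2 × 0.27830^3 = 0.112267
P(M+8) = 5 × 0.72170^1 × 0.27830^4 = 0.021646
P(M+10) = 0.27830^5 = 0.001669
The M+2 peak is largest (0.377494); scaling to 100 gives 51.86 : 100.00 : 77.12 : 29.74 : 5.73 : 0.44.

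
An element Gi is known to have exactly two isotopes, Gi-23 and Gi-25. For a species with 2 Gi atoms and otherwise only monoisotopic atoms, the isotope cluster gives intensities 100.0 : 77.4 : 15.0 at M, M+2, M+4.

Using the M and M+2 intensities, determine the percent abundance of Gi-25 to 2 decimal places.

27.90%

Write p for the Gi-23 fraction. I(M+2)/I(M) = [C(2,1)·p^1·(1−p)] / p^2 = 2·(1−p)/p = 77.4/100.0 = 0.7740
(1−p)/p = 0.7740/2 = 0.3870  ⇒  p = 1/(1 + 0.3870) = 0.7210
Gi-23: 72.10%, Gi-25: 27.90%.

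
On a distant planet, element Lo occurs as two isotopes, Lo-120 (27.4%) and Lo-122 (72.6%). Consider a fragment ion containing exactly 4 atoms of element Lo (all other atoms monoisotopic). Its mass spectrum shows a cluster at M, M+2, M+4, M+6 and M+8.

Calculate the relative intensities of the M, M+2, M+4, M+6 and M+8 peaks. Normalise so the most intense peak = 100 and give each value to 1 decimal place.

Expanding (0.274 + 0.726)^4:
P(M) = 0.274^4 = 0.005636
P(M+2) = 4 × 0.274^3 × 0.726^1 = 0.059738
P(M+4) = 6 × 0.274^2 × 0.726^2 = 0.237425
P(M+6) = 4 × 0.274^1 × 0.726^3 = 0.419392
P(M+8) = 0.726^4 = 0.277809
The M+6 peak is largest (0.419392); scaling to 100 gives 1.3 : 14.2 : 56.6 : 100.0 : 66.2.

1.3 : 14.2 : 56.6 : 100.0 : 66.2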